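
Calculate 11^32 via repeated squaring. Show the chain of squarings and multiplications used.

Computing 11^32 by squaring (build up from 11^1; each line after the first costs one multiplication):

11^1 = 11
11^2 = (11^1)^2 = 11^2 = 121
11^4 = (11^2)^2 = 121^2 = 14641
11^8 = (11^4)^2 = 14641^2 = 214358881
11^16 = (11^8)^2 = 214358881^2 = 45949729863572161
11^32 = (11^16)^2 = 45949729863572161^2 = 2111377674535255285545615254209921

Result: 2111377674535255285545615254209921
Multiplications needed: 5 (5 lines after 11^1)

11^32 = 2111377674535255285545615254209921. Using exponentiation by squaring, this requires 5 multiplications. The key idea: if the exponent is even, square the half-power; if odd, multiply by the base once.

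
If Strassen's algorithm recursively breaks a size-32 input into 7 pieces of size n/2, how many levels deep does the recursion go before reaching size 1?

For divide and conquer with division factor 2:

Problem sizes at each level:
Level 0: 32
Level 1: 16
Level 2: 8
Level 3: 4
Level 4: 2
Level 5: 1

The root is level 0 and the size-1 base case is level 5 (the tree spans levels 0 through 5, i.e. 6 levels counting the root), so the depth is the number of divisions: log_2(32) = 5

The recursion tree depth is log_2(32) = 5. At each level, the problem size is divided by 2, so it takes 5 divisions to reduce to a base case of size 1. The algorithm makes 7 recursive calls at each level.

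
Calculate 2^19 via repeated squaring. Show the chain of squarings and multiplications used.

Computing 2^19 by squaring (build up from 2^1; each line after the first costs one multiplication):

2^1 = 2
2^2 = (2^1)^2 = 2^2 = 4
2^4 = (2^2)^2 = 4^2 = 16
2^8 = (2^4)^2 = 16^2 = 256
2^9 = 2 * 2^8 = 2 * 256 = 512
2^18 = (2^9)^2 = 512^2 = 262144
2^19 = 2 * 2^18 = 2 * 262144 = 524288

Result: 524288
Multiplications needed: 6 (6 lines after 2^1)

2^19 = 524288. Using exponentiation by squaring, this requires 6 multiplications. The key idea: if the exponent is even, square the half-power; if odd, multiply by the base once.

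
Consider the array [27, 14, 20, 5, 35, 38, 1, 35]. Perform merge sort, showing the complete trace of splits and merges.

Merge sort trace:

Split: [27, 14, 20, 5, 35, 38, 1, 35] -> [27, 14, 20, 5] and [35, 38, 1, 35]
  Split: [27, 14, 20, 5] -> [27, 14] and [20, 5]
    Split: [27, 14] -> [27] and [14]
    Merge: [27] + [14] -> [14, 27]
    Split: [20, 5] -> [20] and [5]
    Merge: [20] + [5] -> [5, 20]
  Merge: [14, 27] + [5, 20] -> [5, 14, 20, 27]
  Split: [35, 38, 1, 35] -> [35, 38] and [1, 35]
    Split: [35, 38] -> [35] and [38]
    Merge: [35] + [38] -> [35, 38]
    Split: [1, 35] -> [1] and [35]
    Merge: [1] + [35] -> [1, 35]
  Merge: [35, 38] + [1, 35] -> [1, 35, 35, 38]
Merge: [5, 14, 20, 27] + [1, 35, 35, 38] -> [1, 5, 14, 20, 27, 35, 35, 38]

Final sorted array: [1, 5, 14, 20, 27, 35, 35, 38]

The merge sort proceeds by recursively splitting the array and merging sorted halves.
After all merges, the sorted array is [1, 5, 14, 20, 27, 35, 35, 38].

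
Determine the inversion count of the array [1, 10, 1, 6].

Finding inversions in [1, 10, 1, 6]:

(1, 2): arr[1]=10 > arr[2]=1
(1, 3): arr[1]=10 > arr[3]=6

Total inversions: 2

The array has 2 inversion(s): (1,2), (1,3). Each pair (i,j) satisfies i < j and arr[i] > arr[j].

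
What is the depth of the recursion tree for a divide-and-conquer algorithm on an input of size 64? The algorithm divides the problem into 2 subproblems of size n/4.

For divide and conquer with division factor 4:

Problem sizes at each level:
Level 0: 64
Level 1: 16
Level 2: 4
Level 3: 1

The root is level 0 and the size-1 base case is level 3 (the tree spans levels 0 through 3, i.e. 4 levels counting the root), so the depth is the number of divisions: log_4(64) = 3

The recursion tree depth is log_4(64) = 3. At each level, the problem size is divided by 4, so it takes 3 divisions to reduce to a base case of size 1. The algorithm makes 2 recursive calls at each level.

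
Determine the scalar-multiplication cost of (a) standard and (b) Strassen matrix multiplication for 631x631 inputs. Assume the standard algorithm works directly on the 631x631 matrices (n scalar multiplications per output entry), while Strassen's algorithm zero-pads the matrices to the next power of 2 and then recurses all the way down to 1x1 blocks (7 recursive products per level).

Matrix multiplication for 631x631 matrices:

Strassen's algorithm requires power-of-2 dimensions. Pad 631x631 to 1024x1024 (next power of 2).

Standard algorithm: 631^3 = 251239591 multiplications
Strassen's algorithm: 7^(log2(1024)) = 7^10 = 282475249 multiplications
Difference: 251239591 - 282475249 = -31235658 (Strassen uses MORE here due to padding overhead — for small or just-over-power-of-2 n, padding can outweigh the per-level savings)

Standard: 251239591 multiplications (631^3). Strassen: 282475249 multiplications (7^10, after padding to 1024x1024). Strassen reduces 8 recursive multiplications to 7 at each level.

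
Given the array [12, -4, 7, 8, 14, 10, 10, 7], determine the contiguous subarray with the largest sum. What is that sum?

Using Kadane's algorithm on [12, -4, 7, 8, 14, 10, 10, 7]:

Scanning through the array:
Position 1 (value -4): max_ending_here = 8, max_so_far = 12
Position 2 (value 7): max_ending_here = 15, max_so_far = 15
Position 3 (value 8): max_ending_here = 23, max_so_far = 23
Position 4 (value 14): max_ending_here = 37, max_so_far = 37
Position 5 (value 10): max_ending_here = 47, max_so_far = 47
Position 6 (value 10): max_ending_here = 57, max_so_far = 57
Position 7 (value 7): max_ending_here = 64, max_so_far = 64

Maximum subarray: [12, -4, 7, 8, 14, 10, 10, 7]
Maximum sum: 64

The maximum subarray is [12, -4, 7, 8, 14, 10, 10, 7] with sum 64. This subarray runs from index 0 to index 7.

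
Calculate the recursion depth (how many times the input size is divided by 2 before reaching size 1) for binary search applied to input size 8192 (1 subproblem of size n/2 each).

For divide and conquer with division factor 2:

Problem sizes at each level:
Level 0: 8192
Level 1: 4096
Level 2: 2048
Level 3: 1024
Level 4: 512
Level 5: 256
Level 6: 128
Level 7: 64
Level 8: 32
Level 9: 16
Level 10: 8
Level 11: 4
Level 12: 2
Level 13: 1

The root is level 0 and the size-1 base case is level 13 (the tree spans levels 0 through 13, i.e. 14 levels counting the root), so the depth is the number of divisions: log_2(8192) = 13

The recursion tree depth is log_2(8192) = 13. At each level, the problem size is divided by 2, so it takes 13 divisions to reduce to a base case of size 1. The algorithm makes 1 recursive call at each level.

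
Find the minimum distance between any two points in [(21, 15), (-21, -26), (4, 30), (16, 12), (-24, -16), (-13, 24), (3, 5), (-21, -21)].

Computing all pairwise distances among 8 points:

d((21, 15), (-21, -26)) = 58.6941
d((21, 15), (4, 30)) = 22.6716
d((21, 15), (16, 12)) = 5.831
d((21, 15), (-24, -16)) = 54.6443
d((21, 15), (-13, 24)) = 35.171
d((21, 15), (3, 5)) = 20.5913
d((21, 15), (-21, -21)) = 55.3173
d((-21, -26), (4, 30)) = 61.327
d((-21, -26), (16, 12)) = 53.0377
d((-21, -26), (-24, -16)) = 10.4403
d((-21, -26), (-13, 24)) = 50.636
d((-21, -26), (3, 5)) = 39.2046
d((-21, -26), (-21, -21)) = 5.0 <-- minimum
d((4, 30), (16, 12)) = 21.6333
d((4, 30), (-24, -16)) = 53.8516
d((4, 30), (-13, 24)) = 18.0278
d((4, 30), (3, 5)) = 25.02
d((4, 30), (-21, -21)) = 56.7979
d((16, 12), (-24, -16)) = 48.8262
d((16, 12), (-13, 24)) = 31.3847
d((16, 12), (3, 5)) = 14.7648
d((16, 12), (-21, -21)) = 49.5782
d((-24, -16), (-13, 24)) = 41.4849
d((-24, -16), (3, 5)) = 34.2053
d((-24, -16), (-21, -21)) = 5.831
d((-13, 24), (3, 5)) = 24.8395
d((-13, 24), (-21, -21)) = 45.7056
d((3, 5), (-21, -21)) = 35.3836

Closest pair: (-21, -26) and (-21, -21) with distance 5.0

The closest pair is (-21, -26) and (-21, -21) with Euclidean distance 5.0. For 8 points, brute-force pairwise comparison is shown above. For large n, the divide-and-conquer algorithm (sort by x, recurse on halves, check the dividing strip) achieves O(n log n).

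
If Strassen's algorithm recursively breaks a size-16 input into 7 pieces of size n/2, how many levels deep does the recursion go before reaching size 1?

For divide and conquer with division factor 2:

Problem sizes at each level:
Level 0: 16
Level 1: 8
Level 2: 4
Level 3: 2
Level 4: 1

The root is level 0 and the size-1 base case is level 4 (the tree spans levels 0 through 4, i.e. 5 levels counting the root), so the depth is the number of divisions: log_2(16) = 4

The recursion tree depth is log_2(16) = 4. At each level, the problem size is divided by 2, so it takes 4 divisions to reduce to a base case of size 1. The algorithm makes 7 recursive calls at each level.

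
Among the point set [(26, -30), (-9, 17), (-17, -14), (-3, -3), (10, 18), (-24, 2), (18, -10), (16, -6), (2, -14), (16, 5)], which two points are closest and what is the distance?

Computing all pairwise distances among 10 points:

d((26, -30), (-9, 17)) = 58.6003
d((26, -30), (-17, -14)) = 45.8803
d((26, -30), (-3, -3)) = 39.6232
d((26, -30), (10, 18)) = 50.5964
d((26, -30), (-24, 2)) = 59.3633
d((26, -30), (18, -10)) = 21.5407
d((26, -30), (16, -6)) = 26.0
d((26, -30), (2, -14)) = 28.8444
d((26, -30), (16, 5)) = 36.4005
d((-9, 17), (-17, -14)) = 32.0156
d((-9, 17), (-3, -3)) = 20.8806
d((-9, 17), (10, 18)) = 19.0263
d((-9, 17), (-24, 2)) = 21.2132
d((-9, 17), (18, -10)) = 38.1838
d((-9, 17), (16, -6)) = 33.9706
d((-9, 17), (2, -14)) = 32.8938
d((-9, 17), (16, 5)) = 27.7308
d((-17, -14), (-3, -3)) = 17.8045
d((-17, -14), (10, 18)) = 41.8688
d((-17, -14), (-24, 2)) = 17.4642
d((-17, -14), (18, -10)) = 35.2278
d((-17, -14), (16, -6)) = 33.9559
d((-17, -14), (2, -14)) = 19.0
d((-17, -14), (16, 5)) = 38.0789
d((-3, -3), (10, 18)) = 24.6982
d((-3, -3), (-24, 2)) = 21.587
d((-3, -3), (18, -10)) = 22.1359
d((-3, -3), (16, -6)) = 19.2354
d((-3, -3), (2, -14)) = 12.083
d((-3, -3), (16, 5)) = 20.6155
d((10, 18), (-24, 2)) = 37.5766
d((10, 18), (18, -10)) = 29.1204
d((10, 18), (16, -6)) = 24.7386
d((10, 18), (2, -14)) = 32.9848
d((10, 18), (16, 5)) = 14.3178
d((-24, 2), (18, -10)) = 43.6807
d((-24, 2), (16, -6)) = 40.7922
d((-24, 2), (2, -14)) = 30.5287
d((-24, 2), (16, 5)) = 40.1123
d((18, -10), (16, -6)) = 4.4721 <-- minimum
d((18, -10), (2, -14)) = 16.4924
d((18, -10), (16, 5)) = 15.1327
d((16, -6), (2, -14)) = 16.1245
d((16, -6), (16, 5)) = 11.0
d((2, -14), (16, 5)) = 23.6008

Closest pair: (18, -10) and (16, -6) with distance 4.4721

The closest pair is (18, -10) and (16, -6) with Euclidean distance 4.4721. For 10 points, brute-force pairwise comparison is shown above. For large n, the divide-and-conquer algorithm (sort by x, recurse on halves, check the dividing strip) achieves O(n log n).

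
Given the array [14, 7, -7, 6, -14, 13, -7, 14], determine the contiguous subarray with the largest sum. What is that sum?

Using Kadane's algorithm on [14, 7, -7, 6, -14, 13, -7, 14]:

Scanning through the array:
Position 1 (value 7): max_ending_here = 21, max_so_far = 21
Position 2 (value -7): max_ending_here = 14, max_so_far = 21
Position 3 (value 6): max_ending_here = 20, max_so_far = 21
Position 4 (value -14): max_ending_here = 6, max_so_far = 21
Position 5 (value 13): max_ending_here = 19, max_so_far = 21
Position 6 (value -7): max_ending_here = 12, max_so_far = 21
Position 7 (value 14): max_ending_here = 26, max_so_far = 26

Maximum subarray: [14, 7, -7, 6, -14, 13, -7, 14]
Maximum sum: 26

The maximum subarray is [14, 7, -7, 6, -14, 13, -7, 14] with sum 26. This subarray runs from index 0 to index 7.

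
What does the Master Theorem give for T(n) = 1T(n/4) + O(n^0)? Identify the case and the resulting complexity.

Master Theorem for T(n) = 1T(n/4) + O(n^0):

a = 1, b = 4, c = 0
log_b(a) = log_4(1) = 0.0000

Case 2: c = 0 = log_4(1) = 0.0000
T(n) = O(n^0 log n) = O(log n)

For T(n) = 1T(n/4) + O(n^0): log_4(1) = 0.0000. This is Case 2 of the Master Theorem (c = log_b(a), equal work at all levels), giving O(log n).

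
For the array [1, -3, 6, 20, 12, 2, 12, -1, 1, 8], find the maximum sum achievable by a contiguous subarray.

Using Kadane's algorithm on [1, -3, 6, 20, 12, 2, 12, -1, 1, 8]:

Scanning through the array:
Position 1 (value -3): max_ending_here = -2, max_so_far = 1
Position 2 (value 6): max_ending_here = 6, max_so_far = 6
Position 3 (value 20): max_ending_here = 26, max_so_far = 26
Position 4 (value 12): max_ending_here = 38, max_so_far = 38
Position 5 (value 2): max_ending_here = 40, max_so_far = 40
Position 6 (value 12): max_ending_here = 52, max_so_far = 52
Position 7 (value -1): max_ending_here = 51, max_so_far = 52
Position 8 (value 1): max_ending_here = 52, max_so_far = 52
Position 9 (value 8): max_ending_here = 60, max_so_far = 60

Maximum subarray: [6, 20, 12, 2, 12, -1, 1, 8]
Maximum sum: 60

The maximum subarray is [6, 20, 12, 2, 12, -1, 1, 8] with sum 60. This subarray runs from index 2 to index 9.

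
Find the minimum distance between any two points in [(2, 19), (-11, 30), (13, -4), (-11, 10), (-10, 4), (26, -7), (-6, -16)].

Computing all pairwise distances among 7 points:

d((2, 19), (-11, 30)) = 17.0294
d((2, 19), (13, -4)) = 25.4951
d((2, 19), (-11, 10)) = 15.8114
d((2, 19), (-10, 4)) = 19.2094
d((2, 19), (26, -7)) = 35.3836
d((2, 19), (-6, -16)) = 35.9026
d((-11, 30), (13, -4)) = 41.6173
d((-11, 30), (-11, 10)) = 20.0
d((-11, 30), (-10, 4)) = 26.0192
d((-11, 30), (26, -7)) = 52.3259
d((-11, 30), (-6, -16)) = 46.2709
d((13, -4), (-11, 10)) = 27.7849
d((13, -4), (-10, 4)) = 24.3516
d((13, -4), (26, -7)) = 13.3417
d((13, -4), (-6, -16)) = 22.4722
d((-11, 10), (-10, 4)) = 6.0828 <-- minimum
d((-11, 10), (26, -7)) = 40.7185
d((-11, 10), (-6, -16)) = 26.4764
d((-10, 4), (26, -7)) = 37.6431
d((-10, 4), (-6, -16)) = 20.3961
d((26, -7), (-6, -16)) = 33.2415

Closest pair: (-11, 10) and (-10, 4) with distance 6.0828

The closest pair is (-11, 10) and (-10, 4) with Euclidean distance 6.0828. For 7 points, brute-force pairwise comparison is shown above. For large n, the divide-and-conquer algorithm (sort by x, recurse on halves, check the dividing strip) achieves O(n log n).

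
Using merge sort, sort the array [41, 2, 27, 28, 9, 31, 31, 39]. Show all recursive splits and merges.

Merge sort trace:

Split: [41, 2, 27, 28, 9, 31, 31, 39] -> [41, 2, 27, 28] and [9, 31, 31, 39]
  Split: [41, 2, 27, 28] -> [41, 2] and [27, 28]
    Split: [41, 2] -> [41] and [2]
    Merge: [41] + [2] -> [2, 41]
    Split: [27, 28] -> [27] and [28]
    Merge: [27] + [28] -> [27, 28]
  Merge: [2, 41] + [27, 28] -> [2, 27, 28, 41]
  Split: [9, 31, 31, 39] -> [9, 31] and [31, 39]
    Split: [9, 31] -> [9] and [31]
    Merge: [9] + [31] -> [9, 31]
    Split: [31, 39] -> [31] and [39]
    Merge: [31] + [39] -> [31, 39]
  Merge: [9, 31] + [31, 39] -> [9, 31, 31, 39]
Merge: [2, 27, 28, 41] + [9, 31, 31, 39] -> [2, 9, 27, 28, 31, 31, 39, 41]

Final sorted array: [2, 9, 27, 28, 31, 31, 39, 41]

The merge sort proceeds by recursively splitting the array and merging sorted halves.
After all merges, the sorted array is [2, 9, 27, 28, 31, 31, 39, 41].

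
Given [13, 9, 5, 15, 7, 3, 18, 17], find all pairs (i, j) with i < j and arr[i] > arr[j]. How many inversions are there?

Finding inversions in [13, 9, 5, 15, 7, 3, 18, 17]:

(0, 1): arr[0]=13 > arr[1]=9
(0, 2): arr[0]=13 > arr[2]=5
(0, 4): arr[0]=13 > arr[4]=7
(0, 5): arr[0]=13 > arr[5]=3
(1, 2): arr[1]=9 > arr[2]=5
(1, 4): arr[1]=9 > arr[4]=7
(1, 5): arr[1]=9 > arr[5]=3
(2, 5): arr[2]=5 > arr[5]=3
(3, 4): arr[3]=15 > arr[4]=7
(3, 5): arr[3]=15 > arr[5]=3
(4, 5): arr[4]=7 > arr[5]=3
(6, 7): arr[6]=18 > arr[7]=17

Total inversions: 12

The array has 12 inversion(s): (0,1), (0,2), (0,4), (0,5), (1,2), (1,4), (1,5), (2,5), (3,4), (3,5), (4,5), (6,7). Each pair (i,j) satisfies i < j and arr[i] > arr[j].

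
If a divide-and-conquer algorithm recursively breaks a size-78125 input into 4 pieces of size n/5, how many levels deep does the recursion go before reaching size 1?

For divide and conquer with division factor 5:

Problem sizes at each level:
Level 0: 78125
Level 1: 15625
Level 2: 3125
Level 3: 625
Level 4: 125
Level 5: 25
Level 6: 5
Level 7: 1

The root is level 0 and the size-1 base case is level 7 (the tree spans levels 0 through 7, i.e. 8 levels counting the root), so the depth is the number of divisions: log_5(78125) = 7

The recursion tree depth is log_5(78125) = 7. At each level, the problem size is divided by 5, so it takes 7 divisions to reduce to a base case of size 1. The algorithm makes 4 recursive calls at each level.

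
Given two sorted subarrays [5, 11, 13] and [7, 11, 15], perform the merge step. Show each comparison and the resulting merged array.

Merging process:

Compare 5 vs 7: take 5 from left. Merged: [5]
Compare 11 vs 7: take 7 from right. Merged: [5, 7]
Compare 11 vs 11: take 11 from left. Merged: [5, 7, 11]
Compare 13 vs 11: take 11 from right. Merged: [5, 7, 11, 11]
Compare 13 vs 15: take 13 from left. Merged: [5, 7, 11, 11, 13]
Append remaining from right: [15]. Merged: [5, 7, 11, 11, 13, 15]

Final merged array: [5, 7, 11, 11, 13, 15]
Total comparisons: 5

The merged array is [5, 7, 11, 11, 13, 15], requiring 5 comparisons. The merge step runs in O(n) time where n is the total number of elements.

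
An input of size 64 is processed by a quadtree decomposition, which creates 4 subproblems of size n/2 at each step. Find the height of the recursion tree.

For divide and conquer with division factor 2:

Problem sizes at each level:
Level 0: 64
Level 1: 32
Level 2: 16
Level 3: 8
Level 4: 4
Level 5: 2
Level 6: 1

The root is level 0 and the size-1 base case is level 6 (the tree spans levels 0 through 6, i.e. 7 levels counting the root), so the depth is the number of divisions: log_2(64) = 6

The recursion tree depth is log_2(64) = 6. At each level, the problem size is divided by 2, so it takes 6 divisions to reduce to a base case of size 1. The algorithm makes 4 recursive calls at each level.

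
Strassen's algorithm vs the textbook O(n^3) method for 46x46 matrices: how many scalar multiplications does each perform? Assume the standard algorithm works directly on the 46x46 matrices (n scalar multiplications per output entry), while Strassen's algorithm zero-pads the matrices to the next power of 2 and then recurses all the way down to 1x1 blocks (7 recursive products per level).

Matrix multiplication for 46x46 matrices:

Strassen's algorithm requires power-of-2 dimensions. Pad 46x46 to 64x64 (next power of 2).

Standard algorithm: 46^3 = 97336 multiplications
Strassen's algorithm: 7^(log2(64)) = 7^6 = 117649 multiplications
Difference: 97336 - 117649 = -20313 (Strassen uses MORE here due to padding overhead — for small or just-over-power-of-2 n, padding can outweigh the per-level savings)

Standard: 97336 multiplications (46^3). Strassen: 117649 multiplications (7^6, after padding to 64x64). Strassen reduces 8 recursive multiplications to 7 at each level.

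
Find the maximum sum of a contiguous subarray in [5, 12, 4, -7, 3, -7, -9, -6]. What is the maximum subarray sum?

Using Kadane's algorithm on [5, 12, 4, -7, 3, -7, -9, -6]:

Scanning through the array:
Position 1 (value 12): max_ending_here = 17, max_so_far = 17
Position 2 (value 4): max_ending_here = 21, max_so_far = 21
Position 3 (value -7): max_ending_here = 14, max_so_far = 21
Position 4 (value 3): max_ending_here = 17, max_so_far = 21
Position 5 (value -7): max_ending_here = 10, max_so_far = 21
Position 6 (value -9): max_ending_here = 1, max_so_far = 21
Position 7 (value -6): max_ending_here = -5, max_so_far = 21

Maximum subarray: [5, 12, 4]
Maximum sum: 21

The maximum subarray is [5, 12, 4] with sum 21. This subarray runs from index 0 to index 2.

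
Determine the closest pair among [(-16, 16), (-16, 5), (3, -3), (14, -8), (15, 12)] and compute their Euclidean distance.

Computing all pairwise distances among 5 points:

d((-16, 16), (-16, 5)) = 11.0 <-- minimum
d((-16, 16), (3, -3)) = 26.8701
d((-16, 16), (14, -8)) = 38.4187
d((-16, 16), (15, 12)) = 31.257
d((-16, 5), (3, -3)) = 20.6155
d((-16, 5), (14, -8)) = 32.6956
d((-16, 5), (15, 12)) = 31.7805
d((3, -3), (14, -8)) = 12.083
d((3, -3), (15, 12)) = 19.2094
d((14, -8), (15, 12)) = 20.025

Closest pair: (-16, 16) and (-16, 5) with distance 11.0

The closest pair is (-16, 16) and (-16, 5) with Euclidean distance 11.0. For 5 points, brute-force pairwise comparison is shown above. For large n, the divide-and-conquer algorithm (sort by x, recurse on halves, check the dividing strip) achieves O(n log n).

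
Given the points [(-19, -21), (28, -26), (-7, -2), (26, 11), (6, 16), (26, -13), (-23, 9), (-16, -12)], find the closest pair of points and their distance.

Computing all pairwise distances among 8 points:

d((-19, -21), (28, -26)) = 47.2652
d((-19, -21), (-7, -2)) = 22.4722
d((-19, -21), (26, 11)) = 55.2178
d((-19, -21), (6, 16)) = 44.6542
d((-19, -21), (26, -13)) = 45.7056
d((-19, -21), (-23, 9)) = 30.2655
d((-19, -21), (-16, -12)) = 9.4868 <-- minimum
d((28, -26), (-7, -2)) = 42.4382
d((28, -26), (26, 11)) = 37.054
d((28, -26), (6, 16)) = 47.4131
d((28, -26), (26, -13)) = 13.1529
d((28, -26), (-23, 9)) = 61.8547
d((28, -26), (-16, -12)) = 46.1736
d((-7, -2), (26, 11)) = 35.4683
d((-7, -2), (6, 16)) = 22.2036
d((-7, -2), (26, -13)) = 34.7851
d((-7, -2), (-23, 9)) = 19.4165
d((-7, -2), (-16, -12)) = 13.4536
d((26, 11), (6, 16)) = 20.6155
d((26, 11), (26, -13)) = 24.0
d((26, 11), (-23, 9)) = 49.0408
d((26, 11), (-16, -12)) = 47.8853
d((6, 16), (26, -13)) = 35.2278
d((6, 16), (-23, 9)) = 29.8329
d((6, 16), (-16, -12)) = 35.609
d((26, -13), (-23, 9)) = 53.7122
d((26, -13), (-16, -12)) = 42.0119
d((-23, 9), (-16, -12)) = 22.1359

Closest pair: (-19, -21) and (-16, -12) with distance 9.4868

The closest pair is (-19, -21) and (-16, -12) with Euclidean distance 9.4868. For 8 points, brute-force pairwise comparison is shown above. For large n, the divide-and-conquer algorithm (sort by x, recurse on halves, check the dividing strip) achieves O(n log n).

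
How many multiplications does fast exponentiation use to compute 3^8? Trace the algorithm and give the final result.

Computing 3^8 by squaring (build up from 3^1; each line after the first costs one multiplication):

3^1 = 3
3^2 = (3^1)^2 = 3^2 = 9
3^4 = (3^2)^2 = 9^2 = 81
3^8 = (3^4)^2 = 81^2 = 6561

Result: 6561
Multiplications needed: 3 (3 lines after 3^1)

3^8 = 6561. Using exponentiation by squaring, this requires 3 multiplications. The key idea: if the exponent is even, square the half-power; if odd, multiply by the base once.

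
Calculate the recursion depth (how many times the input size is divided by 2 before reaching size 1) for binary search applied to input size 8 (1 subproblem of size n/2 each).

For divide and conquer with division factor 2:

Problem sizes at each level:
Level 0: 8
Level 1: 4
Level 2: 2
Level 3: 1

The root is level 0 and the size-1 base case is level 3 (the tree spans levels 0 through 3, i.e. 4 levels counting the root), so the depth is the number of divisions: log_2(8) = 3

The recursion tree depth is log_2(8) = 3. At each level, the problem size is divided by 2, so it takes 3 divisions to reduce to a base case of size 1. The algorithm makes 1 recursive call at each level.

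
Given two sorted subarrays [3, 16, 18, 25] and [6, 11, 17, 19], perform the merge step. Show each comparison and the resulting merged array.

Merging process:

Compare 3 vs 6: take 3 from left. Merged: [3]
Compare 16 vs 6: take 6 from right. Merged: [3, 6]
Compare 16 vs 11: take 11 from right. Merged: [3, 6, 11]
Compare 16 vs 17: take 16 from left. Merged: [3, 6, 11, 16]
Compare 18 vs 17: take 17 from right. Merged: [3, 6, 11, 16, 17]
Compare 18 vs 19: take 18 from left. Merged: [3, 6, 11, 16, 17, 18]
Compare 25 vs 19: take 19 from right. Merged: [3, 6, 11, 16, 17, 18, 19]
Append remaining from left: [25]. Merged: [3, 6, 11, 16, 17, 18, 19, 25]

Final merged array: [3, 6, 11, 16, 17, 18, 19, 25]
Total comparisons: 7

The merged array is [3, 6, 11, 16, 17, 18, 19, 25], requiring 7 comparisons. The merge step runs in O(n) time where n is the total number of elements.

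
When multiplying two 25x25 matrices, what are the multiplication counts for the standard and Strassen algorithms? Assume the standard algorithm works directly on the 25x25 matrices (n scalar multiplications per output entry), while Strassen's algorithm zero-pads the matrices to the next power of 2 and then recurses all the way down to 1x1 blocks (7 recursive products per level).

Matrix multiplication for 25x25 matrices:

Strassen's algorithm requires power-of-2 dimensions. Pad 25x25 to 32x32 (next power of 2).

Standard algorithm: 25^3 = 15625 multiplications
Strassen's algorithm: 7^(log2(32)) = 7^5 = 16807 multiplications
Difference: 15625 - 16807 = -1182 (Strassen uses MORE here due to padding overhead — for small or just-over-power-of-2 n, padding can outweigh the per-level savings)

Standard: 15625 multiplications (25^3). Strassen: 16807 multiplications (7^5, after padding to 32x32). Strassen reduces 8 recursive multiplications to 7 at each level.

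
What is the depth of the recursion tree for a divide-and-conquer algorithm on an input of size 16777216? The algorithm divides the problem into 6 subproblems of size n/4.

For divide and conquer with division factor 4:

Problem sizes at each level:
Level 0: 16777216
Level 1: 4194304
Level 2: 1048576
Level 3: 262144
Level 4: 65536
Level 5: 16384
Level 6: 4096
Level 7: 1024
Level 8: 256
Level 9: 64
Level 10: 16
Level 11: 4
Level 12: 1

The root is level 0 and the size-1 base case is level 12 (the tree spans levels 0 through 12, i.e. 13 levels counting the root), so the depth is the number of divisions: log_4(16777216) = 12

The recursion tree depth is log_4(16777216) = 12. At each level, the problem size is divided by 4, so it takes 12 divisions to reduce to a base case of size 1. The algorithm makes 6 recursive calls at each level.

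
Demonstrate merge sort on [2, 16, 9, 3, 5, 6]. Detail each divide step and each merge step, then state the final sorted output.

Merge sort trace:

Split: [2, 16, 9, 3, 5, 6] -> [2, 16, 9] and [3, 5, 6]
  Split: [2, 16, 9] -> [2] and [16, 9]
    Split: [16, 9] -> [16] and [9]
    Merge: [16] + [9] -> [9, 16]
  Merge: [2] + [9, 16] -> [2, 9, 16]
  Split: [3, 5, 6] -> [3] and [5, 6]
    Split: [5, 6] -> [5] and [6]
    Merge: [5] + [6] -> [5, 6]
  Merge: [3] + [5, 6] -> [3, 5, 6]
Merge: [2, 9, 16] + [3, 5, 6] -> [2, 3, 5, 6, 9, 16]

Final sorted array: [2, 3, 5, 6, 9, 16]

The merge sort proceeds by recursively splitting the array and merging sorted halves.
After all merges, the sorted array is [2, 3, 5, 6, 9, 16].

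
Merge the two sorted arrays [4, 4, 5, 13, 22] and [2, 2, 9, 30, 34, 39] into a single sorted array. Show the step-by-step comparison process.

Merging process:

Compare 4 vs 2: take 2 from right. Merged: [2]
Compare 4 vs 2: take 2 from right. Merged: [2, 2]
Compare 4 vs 9: take 4 from left. Merged: [2, 2, 4]
Compare 4 vs 9: take 4 from left. Merged: [2, 2, 4, 4]
Compare 5 vs 9: take 5 from left. Merged: [2, 2, 4, 4, 5]
Compare 13 vs 9: take 9 from right. Merged: [2, 2, 4, 4, 5, 9]
Compare 13 vs 30: take 13 from left. Merged: [2, 2, 4, 4, 5, 9, 13]
Compare 22 vs 30: take 22 from left. Merged: [2, 2, 4, 4, 5, 9, 13, 22]
Append remaining from right: [30, 34, 39]. Merged: [2, 2, 4, 4, 5, 9, 13, 22, 30, 34, 39]

Final merged array: [2, 2, 4, 4, 5, 9, 13, 22, 30, 34, 39]
Total comparisons: 8

The merged array is [2, 2, 4, 4, 5, 9, 13, 22, 30, 34, 39], requiring 8 comparisons. The merge step runs in O(n) time where n is the total number of elements.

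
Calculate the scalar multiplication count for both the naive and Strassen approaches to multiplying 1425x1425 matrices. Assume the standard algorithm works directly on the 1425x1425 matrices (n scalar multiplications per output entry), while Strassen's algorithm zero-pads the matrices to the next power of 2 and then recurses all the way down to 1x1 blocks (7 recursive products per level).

Matrix multiplication for 1425x1425 matrices:

Strassen's algorithm requires power-of-2 dimensions. Pad 1425x1425 to 2048x2048 (next power of 2).

Standard algorithm: 1425^3 = 2893640625 multiplications
Strassen's algorithm: 7^(log2(2048)) = 7^11 = 1977326743 multiplications
Savings: 2893640625 - 1977326743 = 916313882 multiplications

Standard: 2893640625 multiplications (1425^3). Strassen: 1977326743 multiplications (7^11, after padding to 2048x2048). Strassen reduces 8 recursive multiplications to 7 at each level.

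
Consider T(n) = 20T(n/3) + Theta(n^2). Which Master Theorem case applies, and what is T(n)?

Master Theorem for T(n) = 20T(n/3) + O(n^2):

a = 20, b = 3, c = 2
log_b(a) = log_3(20) = 2.7268

Case 1: c = 2 < log_3(20) = 2.7268
T(n) = O(n^(log_3 20))

For T(n) = 20T(n/3) + O(n^2): log_3(20) = 2.7268. This is Case 1 of the Master Theorem (c < log_b(a), work dominated by leaves), giving O(n^(log_3 20)).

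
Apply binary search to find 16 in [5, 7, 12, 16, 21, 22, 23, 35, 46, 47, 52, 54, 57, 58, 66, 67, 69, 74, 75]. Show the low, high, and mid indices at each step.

Binary search for 16 in [5, 7, 12, 16, 21, 22, 23, 35, 46, 47, 52, 54, 57, 58, 66, 67, 69, 74, 75]:

lo=0, hi=18, mid=9, arr[mid]=47 -> 47 > 16, search left half
lo=0, hi=8, mid=4, arr[mid]=21 -> 21 > 16, search left half
lo=0, hi=3, mid=1, arr[mid]=7 -> 7 < 16, search right half
lo=2, hi=3, mid=2, arr[mid]=12 -> 12 < 16, search right half
lo=3, hi=3, mid=3, arr[mid]=16 -> Found target at index 3!

Binary search finds 16 at index 3 after 5 comparisons. The search repeatedly halves the search space by comparing with the middle element.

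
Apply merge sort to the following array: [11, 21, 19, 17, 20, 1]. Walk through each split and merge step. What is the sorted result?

Merge sort trace:

Split: [11, 21, 19, 17, 20, 1] -> [11, 21, 19] and [17, 20, 1]
  Split: [11, 21, 19] -> [11] and [21, 19]
    Split: [21, 19] -> [21] and [19]
    Merge: [21] + [19] -> [19, 21]
  Merge: [11] + [19, 21] -> [11, 19, 21]
  Split: [17, 20, 1] -> [17] and [20, 1]
    Split: [20, 1] -> [20] and [1]
    Merge: [20] + [1] -> [1, 20]
  Merge: [17] + [1, 20] -> [1, 17, 20]
Merge: [11, 19, 21] + [1, 17, 20] -> [1, 11, 17, 19, 20, 21]

Final sorted array: [1, 11, 17, 19, 20, 21]

The merge sort proceeds by recursively splitting the array and merging sorted halves.
After all merges, the sorted array is [1, 11, 17, 19, 20, 21].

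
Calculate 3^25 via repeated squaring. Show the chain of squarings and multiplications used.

Computing 3^25 by squaring (build up from 3^1; each line after the first costs one multiplication):

3^1 = 3
3^2 = (3^1)^2 = 3^2 = 9
3^3 = 3 * 3^2 = 3 * 9 = 27
3^6 = (3^3)^2 = 27^2 = 729
3^12 = (3^6)^2 = 729^2 = 531441
3^24 = (3^12)^2 = 531441^2 = 282429536481
3^25 = 3 * 3^24 = 3 * 282429536481 = 847288609443

Result: 847288609443
Multiplications needed: 6 (6 lines after 3^1)

3^25 = 847288609443. Using exponentiation by squaring, this requires 6 multiplications. The key idea: if the exponent is even, square the half-power; if odd, multiply by the base once.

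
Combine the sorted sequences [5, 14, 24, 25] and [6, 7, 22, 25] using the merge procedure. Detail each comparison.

Merging process:

Compare 5 vs 6: take 5 from left. Merged: [5]
Compare 14 vs 6: take 6 from right. Merged: [5, 6]
Compare 14 vs 7: take 7 from right. Merged: [5, 6, 7]
Compare 14 vs 22: take 14 from left. Merged: [5, 6, 7, 14]
Compare 24 vs 22: take 22 from right. Merged: [5, 6, 7, 14, 22]
Compare 24 vs 25: take 24 from left. Merged: [5, 6, 7, 14, 22, 24]
Compare 25 vs 25: take 25 from left. Merged: [5, 6, 7, 14, 22, 24, 25]
Append remaining from right: [25]. Merged: [5, 6, 7, 14, 22, 24, 25, 25]

Final merged array: [5, 6, 7, 14, 22, 24, 25, 25]
Total comparisons: 7

The merged array is [5, 6, 7, 14, 22, 24, 25, 25], requiring 7 comparisons. The merge step runs in O(n) time where n is the total number of elements.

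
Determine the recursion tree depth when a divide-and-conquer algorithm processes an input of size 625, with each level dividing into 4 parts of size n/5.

For divide and conquer with division factor 5:

Problem sizes at each level:
Level 0: 625
Level 1: 125
Level 2: 25
Level 3: 5
Level 4: 1

The root is level 0 and the size-1 base case is level 4 (the tree spans levels 0 through 4, i.e. 5 levels counting the root), so the depth is the number of divisions: log_5(625) = 4

The recursion tree depth is log_5(625) = 4. At each level, the problem size is divided by 5, so it takes 4 divisions to reduce to a base case of size 1. The algorithm makes 4 recursive calls at each level.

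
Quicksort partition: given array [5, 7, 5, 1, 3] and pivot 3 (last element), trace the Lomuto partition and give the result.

Lomuto partition with pivot = 3:

Initial array: [5, 7, 5, 1, 3]

arr[0]=5 > 3: no swap
arr[1]=7 > 3: no swap
arr[2]=5 > 3: no swap
arr[3]=1 <= 3: swap with position 0, array becomes [1, 7, 5, 5, 3]

Place pivot at position 1: [1, 3, 5, 5, 7]
Pivot position: 1

After partitioning with pivot 3, the array becomes [1, 3, 5, 5, 7]. The pivot is placed at index 1. All elements to the left of the pivot are <= 3, and all elements to the right are > 3.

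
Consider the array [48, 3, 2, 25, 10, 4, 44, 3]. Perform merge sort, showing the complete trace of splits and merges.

Merge sort trace:

Split: [48, 3, 2, 25, 10, 4, 44, 3] -> [48, 3, 2, 25] and [10, 4, 44, 3]
  Split: [48, 3, 2, 25] -> [48, 3] and [2, 25]
    Split: [48, 3] -> [48] and [3]
    Merge: [48] + [3] -> [3, 48]
    Split: [2, 25] -> [2] and [25]
    Merge: [2] + [25] -> [2, 25]
  Merge: [3, 48] + [2, 25] -> [2, 3, 25, 48]
  Split: [10, 4, 44, 3] -> [10, 4] and [44, 3]
    Split: [10, 4] -> [10] and [4]
    Merge: [10] + [4] -> [4, 10]
    Split: [44, 3] -> [44] and [3]
    Merge: [44] + [3] -> [3, 44]
  Merge: [4, 10] + [3, 44] -> [3, 4, 10, 44]
Merge: [2, 3, 25, 48] + [3, 4, 10, 44] -> [2, 3, 3, 4, 10, 25, 44, 48]

Final sorted array: [2, 3, 3, 4, 10, 25, 44, 48]

The merge sort proceeds by recursively splitting the array and merging sorted halves.
After all merges, the sorted array is [2, 3, 3, 4, 10, 25, 44, 48].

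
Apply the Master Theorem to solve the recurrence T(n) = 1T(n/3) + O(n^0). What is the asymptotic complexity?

Master Theorem for T(n) = 1T(n/3) + O(n^0):

a = 1, b = 3, c = 0
log_b(a) = log_3(1) = 0.0000

Case 2: c = 0 = log_3(1) = 0.0000
T(n) = O(n^0 log n) = O(log n)

For T(n) = 1T(n/3) + O(n^0): log_3(1) = 0.0000. This is Case 2 of the Master Theorem (c = log_b(a), equal work at all levels), giving O(log n).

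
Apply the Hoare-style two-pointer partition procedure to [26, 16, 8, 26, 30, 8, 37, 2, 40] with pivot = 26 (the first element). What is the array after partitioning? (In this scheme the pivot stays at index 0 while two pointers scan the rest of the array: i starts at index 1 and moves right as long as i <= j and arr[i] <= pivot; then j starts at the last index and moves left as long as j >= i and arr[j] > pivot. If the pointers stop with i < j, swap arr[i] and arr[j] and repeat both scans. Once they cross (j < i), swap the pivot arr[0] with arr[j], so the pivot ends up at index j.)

Hoare-style two-pointer partition with pivot = 26:

Initial array: [26, 16, 8, 26, 30, 8, 37, 2, 40]

Pointers start at i = 1, j = 8.
i stops at index 4 (arr[4]=30 > 26), j stops at index 7 (arr[7]=2 <= 26): swap arr[4] and arr[7], array becomes [26, 16, 8, 26, 2, 8, 37, 30, 40]
i ends at 6, j ends at 5: the pointers have crossed (j < i), so scanning stops.

Swap pivot arr[0] with arr[5] to place pivot at position 5: [8, 16, 8, 26, 2, 26, 37, 30, 40]
Pivot position: 5

After partitioning with pivot 26, the array becomes [8, 16, 8, 26, 2, 26, 37, 30, 40]. The pivot is placed at index 5. All elements to the left of the pivot are <= 26, and all elements to the right are > 26.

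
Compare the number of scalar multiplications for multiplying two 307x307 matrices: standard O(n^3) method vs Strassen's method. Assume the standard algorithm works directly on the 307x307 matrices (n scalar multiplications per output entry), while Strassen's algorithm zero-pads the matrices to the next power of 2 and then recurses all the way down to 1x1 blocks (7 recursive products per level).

Matrix multiplication for 307x307 matrices:

Strassen's algorithm requires power-of-2 dimensions. Pad 307x307 to 512x512 (next power of 2).

Standard algorithm: 307^3 = 28934443 multiplications
Strassen's algorithm: 7^(log2(512)) = 7^9 = 40353607 multiplications
Difference: 28934443 - 40353607 = -11419164 (Strassen uses MORE here due to padding overhead — for small or just-over-power-of-2 n, padding can outweigh the per-level savings)

Standard: 28934443 multiplications (307^3). Strassen: 40353607 multiplications (7^9, after padding to 512x512). Strassen reduces 8 recursive multiplications to 7 at each level.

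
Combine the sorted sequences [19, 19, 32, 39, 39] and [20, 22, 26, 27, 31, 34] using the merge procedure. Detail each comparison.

Merging process:

Compare 19 vs 20: take 19 from left. Merged: [19]
Compare 19 vs 20: take 19 from left. Merged: [19, 19]
Compare 32 vs 20: take 20 from right. Merged: [19, 19, 20]
Compare 32 vs 22: take 22 from right. Merged: [19, 19, 20, 22]
Compare 32 vs 26: take 26 from right. Merged: [19, 19, 20, 22, 26]
Compare 32 vs 27: take 27 from right. Merged: [19, 19, 20, 22, 26, 27]
Compare 32 vs 31: take 31 from right. Merged: [19, 19, 20, 22, 26, 27, 31]
Compare 32 vs 34: take 32 from left. Merged: [19, 19, 20, 22, 26, 27, 31, 32]
Compare 39 vs 34: take 34 from right. Merged: [19, 19, 20, 22, 26, 27, 31, 32, 34]
Append remaining from left: [39, 39]. Merged: [19, 19, 20, 22, 26, 27, 31, 32, 34, 39, 39]

Final merged array: [19, 19, 20, 22, 26, 27, 31, 32, 34, 39, 39]
Total comparisons: 9

The merged array is [19, 19, 20, 22, 26, 27, 31, 32, 34, 39, 39], requiring 9 comparisons. The merge step runs in O(n) time where n is the total number of elements.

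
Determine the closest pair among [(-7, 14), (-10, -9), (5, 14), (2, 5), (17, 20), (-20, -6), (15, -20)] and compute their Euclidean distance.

Computing all pairwise distances among 7 points:

d((-7, 14), (-10, -9)) = 23.1948
d((-7, 14), (5, 14)) = 12.0
d((-7, 14), (2, 5)) = 12.7279
d((-7, 14), (17, 20)) = 24.7386
d((-7, 14), (-20, -6)) = 23.8537
d((-7, 14), (15, -20)) = 40.4969
d((-10, -9), (5, 14)) = 27.4591
d((-10, -9), (2, 5)) = 18.4391
d((-10, -9), (17, 20)) = 39.6232
d((-10, -9), (-20, -6)) = 10.4403
d((-10, -9), (15, -20)) = 27.313
d((5, 14), (2, 5)) = 9.4868 <-- minimum
d((5, 14), (17, 20)) = 13.4164
d((5, 14), (-20, -6)) = 32.0156
d((5, 14), (15, -20)) = 35.4401
d((2, 5), (17, 20)) = 21.2132
d((2, 5), (-20, -6)) = 24.5967
d((2, 5), (15, -20)) = 28.178
d((17, 20), (-20, -6)) = 45.2217
d((17, 20), (15, -20)) = 40.05
d((-20, -6), (15, -20)) = 37.6962

Closest pair: (5, 14) and (2, 5) with distance 9.4868

The closest pair is (5, 14) and (2, 5) with Euclidean distance 9.4868. For 7 points, brute-force pairwise comparison is shown above. For large n, the divide-and-conquer algorithm (sort by x, recurse on halves, check the dividing strip) achieves O(n log n).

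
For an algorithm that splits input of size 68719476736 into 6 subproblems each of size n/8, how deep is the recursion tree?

For divide and conquer with division factor 8:

Problem sizes at each level:
Level 0: 68719476736
Level 1: 8589934592
Level 2: 1073741824
Level 3: 134217728
Level 4: 16777216
Level 5: 2097152
Level 6: 262144
Level 7: 32768
Level 8: 4096
Level 9: 512
Level 10: 64
Level 11: 8
Level 12: 1

The root is level 0 and the size-1 base case is level 12 (the tree spans levels 0 through 12, i.e. 13 levels counting the root), so the depth is the number of divisions: log_8(68719476736) = 12

The recursion tree depth is log_8(68719476736) = 12. At each level, the problem size is divided by 8, so it takes 12 divisions to reduce to a base case of size 1. The algorithm makes 6 recursive calls at each level.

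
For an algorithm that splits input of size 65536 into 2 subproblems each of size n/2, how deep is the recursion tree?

For divide and conquer with division factor 2:

Problem sizes at each level:
Level 0: 65536
Level 1: 32768
Level 2: 16384
Level 3: 8192
Level 4: 4096
Level 5: 2048
Level 6: 1024
Level 7: 512
Level 8: 256
Level 9: 128
Level 10: 64
Level 11: 32
Level 12: 16
Level 13: 8
Level 14: 4
Level 15: 2
Level 16: 1

The root is level 0 and the size-1 base case is level 16 (the tree spans levels 0 through 16, i.e. 17 levels counting the root), so the depth is the number of divisions: log_2(65536) = 16

The recursion tree depth is log_2(65536) = 16. At each level, the problem size is divided by 2, so it takes 16 divisions to reduce to a base case of size 1. The algorithm makes 2 recursive calls at each level.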